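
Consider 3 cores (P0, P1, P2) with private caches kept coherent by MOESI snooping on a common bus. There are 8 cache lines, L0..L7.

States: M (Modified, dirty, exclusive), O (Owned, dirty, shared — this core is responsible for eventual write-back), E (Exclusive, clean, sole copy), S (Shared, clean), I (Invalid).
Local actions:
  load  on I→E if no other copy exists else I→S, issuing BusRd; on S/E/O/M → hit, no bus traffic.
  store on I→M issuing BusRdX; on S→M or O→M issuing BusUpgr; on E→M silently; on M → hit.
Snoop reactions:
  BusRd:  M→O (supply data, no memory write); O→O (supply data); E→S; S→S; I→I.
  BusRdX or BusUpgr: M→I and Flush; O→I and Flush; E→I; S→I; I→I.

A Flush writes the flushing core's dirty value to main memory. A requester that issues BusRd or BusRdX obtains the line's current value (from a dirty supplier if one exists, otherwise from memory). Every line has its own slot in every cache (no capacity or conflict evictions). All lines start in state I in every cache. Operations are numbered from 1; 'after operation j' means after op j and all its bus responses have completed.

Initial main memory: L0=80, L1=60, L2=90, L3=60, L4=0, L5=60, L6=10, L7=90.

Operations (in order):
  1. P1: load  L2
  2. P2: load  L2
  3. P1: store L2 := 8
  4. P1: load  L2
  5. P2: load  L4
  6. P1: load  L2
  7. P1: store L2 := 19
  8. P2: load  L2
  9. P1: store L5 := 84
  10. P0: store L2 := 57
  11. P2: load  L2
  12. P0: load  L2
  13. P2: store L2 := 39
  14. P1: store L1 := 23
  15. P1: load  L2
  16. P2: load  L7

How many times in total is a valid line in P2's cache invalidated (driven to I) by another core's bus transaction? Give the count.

step 1: P1: load  L2  ⟶  IEI  (L2)  txn=BusRd  M[L2]=90
step 2: P2: load  L2  ⟶  ISS  (L2)  txn=BusRd  M[L2]=90
step 3: P1: store L2 := 8  ⟶  IMI  (L2)  txn=BusUpgr  M[L2]=90
step 4: P1: load  L2  ⟶  IMI  (L2)  txn=∅  M[L2]=90
step 5: P2: load  L4  ⟶  IIE  (L4)  txn=BusRd  M[L4]=0
step 6: P1: load  L2  ⟶  IMI  (L2)  txn=∅  M[L2]=90
step 7: P1: store L2 := 19  ⟶  IMI  (L2)  txn=∅  M[L2]=90
step 8: P2: load  L2  ⟶  IOS  (L2)  txn=BusRd  M[L2]=90
step 9: P1: store L5 := 84  ⟶  IMI  (L5)  txn=BusRdX  M[L5]=60
step 10: P0: store L2 := 57  ⟶  MII  (L2)  txn=BusRdX+Flush  M[L2]=19
step 11: P2: load  L2  ⟶  OIS  (L2)  txn=BusRd  M[L2]=19
step 12: P0: load  L2  ⟶  OIS  (L2)  txn=∅  M[L2]=19
step 13: P2: store L2 := 39  ⟶  IIM  (L2)  txn=BusUpgr+Flush  M[L2]=57
step 14: P1: store L1 := 23  ⟶  IMI  (L1)  txn=BusRdX  M[L1]=60
step 15: P1: load  L2  ⟶  ISO  (L2)  txn=BusRd  M[L2]=57
step 16: P2: load  L7  ⟶  IIE  (L7)  txn=BusRd  M[L7]=90

invalidations = 2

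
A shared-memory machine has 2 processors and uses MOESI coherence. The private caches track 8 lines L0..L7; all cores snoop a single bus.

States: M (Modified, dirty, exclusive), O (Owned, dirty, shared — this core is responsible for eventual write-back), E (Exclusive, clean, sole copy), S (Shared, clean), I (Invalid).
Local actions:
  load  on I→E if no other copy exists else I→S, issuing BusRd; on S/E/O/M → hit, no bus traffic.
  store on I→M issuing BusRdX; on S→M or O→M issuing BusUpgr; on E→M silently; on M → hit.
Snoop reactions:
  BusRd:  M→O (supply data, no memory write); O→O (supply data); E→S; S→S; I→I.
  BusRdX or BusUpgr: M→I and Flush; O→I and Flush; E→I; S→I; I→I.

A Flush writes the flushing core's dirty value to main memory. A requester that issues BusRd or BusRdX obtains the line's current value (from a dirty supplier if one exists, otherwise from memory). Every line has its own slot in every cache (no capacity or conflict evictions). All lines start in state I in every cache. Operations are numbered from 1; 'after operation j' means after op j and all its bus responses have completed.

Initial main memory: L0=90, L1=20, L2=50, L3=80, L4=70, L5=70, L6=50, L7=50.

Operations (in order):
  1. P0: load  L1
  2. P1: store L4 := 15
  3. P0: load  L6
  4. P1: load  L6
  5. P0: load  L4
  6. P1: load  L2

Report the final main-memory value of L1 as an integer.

1. P0: load  L1  bus=[BusRd]  L1: P0=E P1=I  mem[L1]=20
2. P1: store L4 := 15  bus=[BusRdX]  L4: P0=I P1=M  mem[L4]=70
3. P0: load  L6  bus=[BusRd]  L6: P0=E P1=I  mem[L6]=50
4. P1: load  L6  bus=[BusRd]  L6: P0=S P1=S  mem[L6]=50
5. P0: load  L4  bus=[BusRd]  L4: P0=S P1=O  mem[L4]=70
6. P1: load  L2  bus=[BusRd]  L2: P0=I P1=E  mem[L2]=50

memory[L1] = 20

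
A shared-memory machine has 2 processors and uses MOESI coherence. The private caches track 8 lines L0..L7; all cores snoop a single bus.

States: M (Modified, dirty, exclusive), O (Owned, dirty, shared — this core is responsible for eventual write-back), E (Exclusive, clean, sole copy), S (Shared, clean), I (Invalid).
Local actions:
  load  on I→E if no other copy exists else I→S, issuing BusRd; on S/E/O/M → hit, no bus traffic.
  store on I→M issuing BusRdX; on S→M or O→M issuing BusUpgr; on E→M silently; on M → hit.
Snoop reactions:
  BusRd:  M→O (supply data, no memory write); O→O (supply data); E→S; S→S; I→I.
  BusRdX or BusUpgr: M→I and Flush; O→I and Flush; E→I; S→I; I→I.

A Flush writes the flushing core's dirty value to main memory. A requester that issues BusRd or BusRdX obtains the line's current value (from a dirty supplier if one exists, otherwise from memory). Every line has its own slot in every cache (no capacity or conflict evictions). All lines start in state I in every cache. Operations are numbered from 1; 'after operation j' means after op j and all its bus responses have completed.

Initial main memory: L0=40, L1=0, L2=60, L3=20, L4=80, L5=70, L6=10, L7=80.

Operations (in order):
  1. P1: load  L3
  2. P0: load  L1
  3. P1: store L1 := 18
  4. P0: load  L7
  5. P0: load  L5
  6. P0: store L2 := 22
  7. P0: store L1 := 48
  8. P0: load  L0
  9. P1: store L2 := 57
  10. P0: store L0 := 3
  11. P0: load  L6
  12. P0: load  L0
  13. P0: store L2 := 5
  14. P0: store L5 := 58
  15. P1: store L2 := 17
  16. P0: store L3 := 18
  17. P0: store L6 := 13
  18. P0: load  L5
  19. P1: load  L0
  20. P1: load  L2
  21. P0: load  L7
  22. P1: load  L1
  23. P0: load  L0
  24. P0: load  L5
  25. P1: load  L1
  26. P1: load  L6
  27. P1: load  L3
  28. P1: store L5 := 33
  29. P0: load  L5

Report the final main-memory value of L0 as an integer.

step 1: P1: load  L3  ⟶  IE  (L3)  txn=BusRd  M[L3]=20
step 2: P0: load  L1  ⟶  EI  (L1)  txn=BusRd  M[L1]=0
step 3: P1: store L1 := 18  ⟶  IM  (L1)  txn=BusRdX  M[L1]=0
step 4: P0: load  L7  ⟶  EI  (L7)  txn=BusRd  M[L7]=80
step 5: P0: load  L5  ⟶  EI  (L5)  txn=BusRd  M[L5]=70
step 6: P0: store L2 := 22  ⟶  MI  (L2)  txn=BusRdX  M[L2]=60
step 7: P0: store L1 := 48  ⟶  MI  (L1)  txn=BusRdX+Flush  M[L1]=18
step 8: P0: load  L0  ⟶  EI  (L0)  txn=BusRd  M[L0]=40
step 9: P1: store L2 := 57  ⟶  IM  (L2)  txn=BusRdX+Flush  M[L2]=22
step 10: P0: store L0 := 3  ⟶  MI  (L0)  txn=∅  M[L0]=40
step 11: P0: load  L6  ⟶  EI  (L6)  txn=BusRd  M[L6]=10
step 12: P0: load  L0  ⟶  MI  (L0)  txn=∅  M[L0]=40
step 13: P0: store L2 := 5  ⟶  MI  (L2)  txn=BusRdX+Flush  M[L2]=57
step 14: P0: store L5 := 58  ⟶  MI  (L5)  txn=∅  M[L5]=70
step 15: P1: store L2 := 17  ⟶  IM  (L2)  txn=BusRdX+Flush  M[L2]=5
step 16: P0: store L3 := 18  ⟶  MI  (L3)  txn=BusRdX  M[L3]=20
step 17: P0: store L6 := 13  ⟶  MI  (L6)  txn=∅  M[L6]=10
step 18: P0: load  L5  ⟶  MI  (L5)  txn=∅  M[L5]=70
step 19: P1: load  L0  ⟶  OS  (L0)  txn=BusRd  M[L0]=40
step 20: P1: load  L2  ⟶  IM  (L2)  txn=∅  M[L2]=5
step 21: P0: load  L7  ⟶  EI  (L7)  txn=∅  M[L7]=80
step 22: P1: load  L1  ⟶  OS  (L1)  txn=BusRd  M[L1]=18
step 23: P0: load  L0  ⟶  OS  (L0)  txn=∅  M[L0]=40
step 24: P0: load  L5  ⟶  MI  (L5)  txn=∅  M[L5]=70
step 25: P1: load  L1  ⟶  OS  (L1)  txn=∅  M[L1]=18
step 26: P1: load  L6  ⟶  OS  (L6)  txn=BusRd  M[L6]=10
step 27: P1: load  L3  ⟶  OS  (L3)  txn=BusRd  M[L3]=20
step 28: P1: store L5 := 33  ⟶  IM  (L5)  txn=BusRdX+Flush  M[L5]=58
step 29: P0: load  L5  ⟶  SO  (L5)  txn=BusRd  M[L5]=58

memory[L0] = 40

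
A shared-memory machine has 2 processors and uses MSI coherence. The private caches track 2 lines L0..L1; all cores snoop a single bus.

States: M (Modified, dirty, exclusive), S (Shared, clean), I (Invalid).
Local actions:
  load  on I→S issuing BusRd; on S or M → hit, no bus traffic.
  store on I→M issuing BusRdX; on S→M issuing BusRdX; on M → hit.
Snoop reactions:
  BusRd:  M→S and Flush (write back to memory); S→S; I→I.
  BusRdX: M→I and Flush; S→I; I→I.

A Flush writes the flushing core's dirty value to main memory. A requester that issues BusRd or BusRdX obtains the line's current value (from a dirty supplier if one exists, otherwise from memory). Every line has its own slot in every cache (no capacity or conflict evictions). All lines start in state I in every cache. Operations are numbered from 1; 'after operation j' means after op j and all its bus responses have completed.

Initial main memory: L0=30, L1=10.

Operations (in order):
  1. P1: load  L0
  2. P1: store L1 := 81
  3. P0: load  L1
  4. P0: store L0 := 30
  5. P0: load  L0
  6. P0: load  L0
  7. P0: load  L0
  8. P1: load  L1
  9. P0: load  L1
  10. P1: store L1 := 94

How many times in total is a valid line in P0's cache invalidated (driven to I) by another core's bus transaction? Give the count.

[1] P1: load  L0 | P0:I, P1:S(30) | bus: BusRd
[2] P1: store L1 := 81 | P0:I, P1:M(81) | bus: BusRdX
[3] P0: load  L1 | P0:S(81), P1:S(81) | bus: BusRd,Flush
[4] P0: store L0 := 30 | P0:M(30), P1:I | bus: BusRdX
[5] P0: load  L0 | P0:M(30), P1:I | bus: none
[6] P0: load  L0 | P0:M(30), P1:I | bus: none
[7] P0: load  L0 | P0:M(30), P1:I | bus: none
[8] P1: load  L1 | P0:S(81), P1:S(81) | bus: none
[9] P0: load  L1 | P0:S(81), P1:S(81) | bus: none
[10] P1: store L1 := 94 | P0:I, P1:M(94) | bus: BusRdX

invalidations = 1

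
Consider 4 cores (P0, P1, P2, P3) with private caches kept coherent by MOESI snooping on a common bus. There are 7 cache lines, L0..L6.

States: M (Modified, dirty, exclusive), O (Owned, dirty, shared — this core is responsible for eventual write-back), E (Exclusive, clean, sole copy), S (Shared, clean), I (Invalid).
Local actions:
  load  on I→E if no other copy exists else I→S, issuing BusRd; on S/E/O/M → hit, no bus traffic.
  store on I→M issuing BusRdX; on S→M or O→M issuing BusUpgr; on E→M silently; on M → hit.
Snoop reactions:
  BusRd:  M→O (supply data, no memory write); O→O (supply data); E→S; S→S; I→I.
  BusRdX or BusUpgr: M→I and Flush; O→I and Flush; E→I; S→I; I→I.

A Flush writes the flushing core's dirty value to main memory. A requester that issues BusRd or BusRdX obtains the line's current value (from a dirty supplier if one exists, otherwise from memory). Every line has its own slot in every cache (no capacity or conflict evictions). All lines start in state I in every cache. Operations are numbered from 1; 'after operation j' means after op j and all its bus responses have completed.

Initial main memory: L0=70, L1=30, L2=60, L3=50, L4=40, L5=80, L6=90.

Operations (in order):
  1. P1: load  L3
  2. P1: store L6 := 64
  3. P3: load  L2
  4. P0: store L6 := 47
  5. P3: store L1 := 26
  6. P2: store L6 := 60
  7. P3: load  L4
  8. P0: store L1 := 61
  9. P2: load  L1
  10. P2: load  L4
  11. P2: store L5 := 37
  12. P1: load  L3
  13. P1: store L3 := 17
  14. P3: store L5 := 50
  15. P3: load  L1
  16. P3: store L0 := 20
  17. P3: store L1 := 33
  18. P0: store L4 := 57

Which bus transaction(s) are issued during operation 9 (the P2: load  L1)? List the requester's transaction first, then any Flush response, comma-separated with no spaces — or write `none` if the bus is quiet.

step 1: P1: load  L3  ⟶  IEII  (L3)  txn=BusRd  M[L3]=50
step 2: P1: store L6 := 64  ⟶  IMII  (L6)  txn=BusRdX  M[L6]=90
step 3: P3: load  L2  ⟶  IIIE  (L2)  txn=BusRd  M[L2]=60
step 4: P0: store L6 := 47  ⟶  MIII  (L6)  txn=BusRdX+Flush  M[L6]=64
step 5: P3: store L1 := 26  ⟶  IIIM  (L1)  txn=BusRdX  M[L1]=30
step 6: P2: store L6 := 60  ⟶  IIMI  (L6)  txn=BusRdX+Flush  M[L6]=47
step 7: P3: load  L4  ⟶  IIIE  (L4)  txn=BusRd  M[L4]=40
step 8: P0: store L1 := 61  ⟶  MIII  (L1)  txn=BusRdX+Flush  M[L1]=26
step 9: P2: load  L1  ⟶  OISI  (L1)  txn=BusRd  M[L1]=26
step 10: P2: load  L4  ⟶  IISS  (L4)  txn=BusRd  M[L4]=40
step 11: P2: store L5 := 37  ⟶  IIMI  (L5)  txn=BusRdX  M[L5]=80
step 12: P1: load  L3  ⟶  IEII  (L3)  txn=∅  M[L3]=50
step 13: P1: store L3 := 17  ⟶  IMII  (L3)  txn=∅  M[L3]=50
step 14: P3: store L5 := 50  ⟶  IIIM  (L5)  txn=BusRdX+Flush  M[L5]=37
step 15: P3: load  L1  ⟶  OISS  (L1)  txn=BusRd  M[L1]=26
step 16: P3: store L0 := 20  ⟶  IIIM  (L0)  txn=BusRdX  M[L0]=70
step 17: P3: store L1 := 33  ⟶  IIIM  (L1)  txn=BusUpgr+Flush  M[L1]=61
step 18: P0: store L4 := 57  ⟶  MIII  (L4)  txn=BusRdX  M[L4]=40

bus = BusRd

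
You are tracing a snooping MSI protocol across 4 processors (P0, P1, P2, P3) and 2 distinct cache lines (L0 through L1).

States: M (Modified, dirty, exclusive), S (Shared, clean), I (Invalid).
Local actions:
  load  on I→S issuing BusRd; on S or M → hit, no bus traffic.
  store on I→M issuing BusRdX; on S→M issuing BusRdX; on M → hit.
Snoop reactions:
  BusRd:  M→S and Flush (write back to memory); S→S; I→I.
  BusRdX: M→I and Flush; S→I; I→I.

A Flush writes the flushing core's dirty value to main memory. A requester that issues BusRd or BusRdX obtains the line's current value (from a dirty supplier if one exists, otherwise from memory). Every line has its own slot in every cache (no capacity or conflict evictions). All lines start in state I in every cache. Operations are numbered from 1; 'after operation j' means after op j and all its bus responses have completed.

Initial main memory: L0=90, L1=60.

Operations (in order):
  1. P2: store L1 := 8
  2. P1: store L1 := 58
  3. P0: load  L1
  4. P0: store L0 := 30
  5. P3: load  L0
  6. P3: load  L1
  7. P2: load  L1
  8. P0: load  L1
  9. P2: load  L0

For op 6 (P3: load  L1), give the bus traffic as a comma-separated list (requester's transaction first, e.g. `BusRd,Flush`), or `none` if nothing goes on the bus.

bus = BusRd

  op1 P2: store L1 := 8 → I/I/M/I on L1; bus BusRdX; mem=60
  op2 P1: store L1 := 58 → I/M/I/I on L1; bus BusRdX Flush; mem=8
  op3 P0: load  L1 → S/S/I/I on L1; bus BusRd Flush; mem=58
  op4 P0: store L0 := 30 → M/I/I/I on L0; bus BusRdX; mem=90
  op5 P3: load  L0 → S/I/I/S on L0; bus BusRd Flush; mem=30
  op6 P3: load  L1 → S/S/I/S on L1; bus BusRd; mem=58
  op7 P2: load  L1 → S/S/S/S on L1; bus BusRd; mem=58
  op8 P0: load  L1 → S/S/S/S on L1; bus (none); mem=58
  op9 P2: load  L0 → S/I/S/S on L0; bus BusRd; mem=30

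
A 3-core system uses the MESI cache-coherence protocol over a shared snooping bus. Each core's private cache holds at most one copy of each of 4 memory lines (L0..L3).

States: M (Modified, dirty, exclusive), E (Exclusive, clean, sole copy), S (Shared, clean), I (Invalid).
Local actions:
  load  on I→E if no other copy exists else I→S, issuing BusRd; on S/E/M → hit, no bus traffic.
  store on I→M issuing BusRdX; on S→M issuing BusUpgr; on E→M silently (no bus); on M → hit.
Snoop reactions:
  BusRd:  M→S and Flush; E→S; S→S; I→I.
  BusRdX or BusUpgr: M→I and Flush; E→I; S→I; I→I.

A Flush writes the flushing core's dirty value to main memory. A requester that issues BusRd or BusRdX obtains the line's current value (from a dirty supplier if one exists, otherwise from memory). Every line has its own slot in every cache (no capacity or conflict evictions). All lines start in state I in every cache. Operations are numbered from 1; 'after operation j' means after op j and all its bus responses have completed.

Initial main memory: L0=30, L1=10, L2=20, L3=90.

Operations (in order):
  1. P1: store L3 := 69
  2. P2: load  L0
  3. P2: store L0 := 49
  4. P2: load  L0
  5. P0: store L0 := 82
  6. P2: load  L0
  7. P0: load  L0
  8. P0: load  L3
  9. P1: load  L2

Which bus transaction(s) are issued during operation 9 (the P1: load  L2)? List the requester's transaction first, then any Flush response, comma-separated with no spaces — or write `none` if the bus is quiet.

  op1 P1: store L3 := 69 → I/M/I on L3; bus BusRdX; mem=90
  op2 P2: load  L0 → I/I/E on L0; bus BusRd; mem=30
  op3 P2: store L0 := 49 → I/I/M on L0; bus (none); mem=30
  op4 P2: load  L0 → I/I/M on L0; bus (none); mem=30
  op5 P0: store L0 := 82 → M/I/I on L0; bus BusRdX Flush; mem=49
  op6 P2: load  L0 → S/I/S on L0; bus BusRd Flush; mem=82
  op7 P0: load  L0 → S/I/S on L0; bus (none); mem=82
  op8 P0: load  L3 → S/S/I on L3; bus BusRd Flush; mem=69
  op9 P1: load  L2 → I/E/I on L2; bus BusRd; mem=20

bus = BusRd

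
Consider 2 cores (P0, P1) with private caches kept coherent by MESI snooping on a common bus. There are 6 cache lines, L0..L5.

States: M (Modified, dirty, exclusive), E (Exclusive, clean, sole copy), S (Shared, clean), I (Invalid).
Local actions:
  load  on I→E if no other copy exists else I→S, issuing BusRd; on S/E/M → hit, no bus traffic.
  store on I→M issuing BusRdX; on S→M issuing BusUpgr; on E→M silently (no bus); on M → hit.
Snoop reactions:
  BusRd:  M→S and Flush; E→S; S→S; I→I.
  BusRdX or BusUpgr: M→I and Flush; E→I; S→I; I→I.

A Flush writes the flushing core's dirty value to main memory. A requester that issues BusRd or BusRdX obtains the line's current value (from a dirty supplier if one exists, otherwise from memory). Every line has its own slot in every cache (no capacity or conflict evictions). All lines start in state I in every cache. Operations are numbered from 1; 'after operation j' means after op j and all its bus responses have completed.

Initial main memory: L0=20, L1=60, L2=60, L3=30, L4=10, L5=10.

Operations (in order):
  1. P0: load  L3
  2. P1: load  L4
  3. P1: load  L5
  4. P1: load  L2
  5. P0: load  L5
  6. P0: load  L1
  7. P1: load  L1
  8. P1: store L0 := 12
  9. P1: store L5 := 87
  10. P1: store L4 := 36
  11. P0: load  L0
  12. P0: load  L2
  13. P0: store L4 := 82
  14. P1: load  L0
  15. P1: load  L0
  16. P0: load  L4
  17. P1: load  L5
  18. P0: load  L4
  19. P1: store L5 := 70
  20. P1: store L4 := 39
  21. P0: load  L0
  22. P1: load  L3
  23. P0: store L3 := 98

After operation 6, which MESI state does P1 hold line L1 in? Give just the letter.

1. P0: load  L3  bus=[BusRd]  L3: P0=E P1=I  mem[L3]=30
2. P1: load  L4  bus=[BusRd]  L4: P0=I P1=E  mem[L4]=10
3. P1: load  L5  bus=[BusRd]  L5: P0=I P1=E  mem[L5]=10
4. P1: load  L2  bus=[BusRd]  L2: P0=I P1=E  mem[L2]=60
5. P0: load  L5  bus=[BusRd]  L5: P0=S P1=S  mem[L5]=10
6. P0: load  L1  bus=[BusRd]  L1: P0=E P1=I  mem[L1]=60
7. P1: load  L1  bus=[BusRd]  L1: P0=S P1=S  mem[L1]=60
8. P1: store L0 := 12  bus=[BusRdX]  L0: P0=I P1=M  mem[L0]=20
9. P1: store L5 := 87  bus=[BusUpgr]  L5: P0=I P1=M  mem[L5]=10
10. P1: store L4 := 36  bus=[-]  L4: P0=I P1=M  mem[L4]=10
11. P0: load  L0  bus=[BusRd,Flush]  L0: P0=S P1=S  mem[L0]=12
12. P0: load  L2  bus=[BusRd]  L2: P0=S P1=S  mem[L2]=60
13. P0: store L4 := 82  bus=[BusRdX,Flush]  L4: P0=M P1=I  mem[L4]=36
14. P1: load  L0  bus=[-]  L0: P0=S P1=S  mem[L0]=12
15. P1: load  L0  bus=[-]  L0: P0=S P1=S  mem[L0]=12
16. P0: load  L4  bus=[-]  L4: P0=M P1=I  mem[L4]=36
17. P1: load  L5  bus=[-]  L5: P0=I P1=M  mem[L5]=10
18. P0: load  L4  bus=[-]  L4: P0=M P1=I  mem[L4]=36
19. P1: store L5 := 70  bus=[-]  L5: P0=I P1=M  mem[L5]=10
20. P1: store L4 := 39  bus=[BusRdX,Flush]  L4: P0=I P1=M  mem[L4]=82
21. P0: load  L0  bus=[-]  L0: P0=S P1=S  mem[L0]=12
22. P1: load  L3  bus=[BusRd]  L3: P0=S P1=S  mem[L3]=30
23. P0: store L3 := 98  bus=[BusUpgr]  L3: P0=M P1=I  mem[L3]=30

state = I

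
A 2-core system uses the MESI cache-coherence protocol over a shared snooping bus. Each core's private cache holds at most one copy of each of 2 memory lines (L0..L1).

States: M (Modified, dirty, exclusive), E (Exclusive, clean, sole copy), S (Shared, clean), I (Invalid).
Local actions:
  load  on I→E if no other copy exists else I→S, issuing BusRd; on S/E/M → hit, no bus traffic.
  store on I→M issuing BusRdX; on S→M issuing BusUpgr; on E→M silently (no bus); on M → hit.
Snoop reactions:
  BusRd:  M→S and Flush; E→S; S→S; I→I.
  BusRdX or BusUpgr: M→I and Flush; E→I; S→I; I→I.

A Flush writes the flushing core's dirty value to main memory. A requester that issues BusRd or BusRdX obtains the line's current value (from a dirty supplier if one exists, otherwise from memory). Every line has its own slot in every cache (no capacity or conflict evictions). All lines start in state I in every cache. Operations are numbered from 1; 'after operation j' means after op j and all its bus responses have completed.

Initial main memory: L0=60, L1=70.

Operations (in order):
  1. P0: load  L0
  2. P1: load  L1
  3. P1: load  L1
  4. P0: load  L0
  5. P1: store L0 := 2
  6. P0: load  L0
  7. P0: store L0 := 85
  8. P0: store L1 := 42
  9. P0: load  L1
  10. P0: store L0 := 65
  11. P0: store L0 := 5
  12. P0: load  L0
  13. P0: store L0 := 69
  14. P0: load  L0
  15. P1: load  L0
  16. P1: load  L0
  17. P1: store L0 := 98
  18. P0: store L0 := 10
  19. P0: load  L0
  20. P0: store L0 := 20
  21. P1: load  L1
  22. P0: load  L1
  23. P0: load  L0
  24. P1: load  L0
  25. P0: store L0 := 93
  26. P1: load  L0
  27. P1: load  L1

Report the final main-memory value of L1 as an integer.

memory[L1] = 42

[1] P0: load  L0 | P0:E(60), P1:I | bus: BusRd
[2] P1: load  L1 | P0:I, P1:E(70) | bus: BusRd
[3] P1: load  L1 | P0:I, P1:E(70) | bus: none
[4] P0: load  L0 | P0:E(60), P1:I | bus: none
[5] P1: store L0 := 2 | P0:I, P1:M(2) | bus: BusRdX
[6] P0: load  L0 | P0:S(2), P1:S(2) | bus: BusRd,Flush
[7] P0: store L0 := 85 | P0:M(85), P1:I | bus: BusUpgr
[8] P0: store L1 := 42 | P0:M(42), P1:I | bus: BusRdX
[9] P0: load  L1 | P0:M(42), P1:I | bus: none
[10] P0: store L0 := 65 | P0:M(65), P1:I | bus: none
[11] P0: store L0 := 5 | P0:M(5), P1:I | bus: none
[12] P0: load  L0 | P0:M(5), P1:I | bus: none
[13] P0: store L0 := 69 | P0:M(69), P1:I | bus: none
[14] P0: load  L0 | P0:M(69), P1:I | bus: none
[15] P1: load  L0 | P0:S(69), P1:S(69) | bus: BusRd,Flush
[16] P1: load  L0 | P0:S(69), P1:S(69) | bus: none
[17] P1: store L0 := 98 | P0:I, P1:M(98) | bus: BusUpgr
[18] P0: store L0 := 10 | P0:M(10), P1:I | bus: BusRdX,Flush
[19] P0: load  L0 | P0:M(10), P1:I | bus: none
[20] P0: store L0 := 20 | P0:M(20), P1:I | bus: none
[21] P1: load  L1 | P0:S(42), P1:S(42) | bus: BusRd,Flush
[22] P0: load  L1 | P0:S(42), P1:S(42) | bus: none
[23] P0: load  L0 | P0:M(20), P1:I | bus: none
[24] P1: load  L0 | P0:S(20), P1:S(20) | bus: BusRd,Flush
[25] P0: store L0 := 93 | P0:M(93), P1:I | bus: BusUpgr
[26] P1: load  L0 | P0:S(93), P1:S(93) | bus: BusRd,Flush
[27] P1: load  L1 | P0:S(42), P1:S(42) | bus: none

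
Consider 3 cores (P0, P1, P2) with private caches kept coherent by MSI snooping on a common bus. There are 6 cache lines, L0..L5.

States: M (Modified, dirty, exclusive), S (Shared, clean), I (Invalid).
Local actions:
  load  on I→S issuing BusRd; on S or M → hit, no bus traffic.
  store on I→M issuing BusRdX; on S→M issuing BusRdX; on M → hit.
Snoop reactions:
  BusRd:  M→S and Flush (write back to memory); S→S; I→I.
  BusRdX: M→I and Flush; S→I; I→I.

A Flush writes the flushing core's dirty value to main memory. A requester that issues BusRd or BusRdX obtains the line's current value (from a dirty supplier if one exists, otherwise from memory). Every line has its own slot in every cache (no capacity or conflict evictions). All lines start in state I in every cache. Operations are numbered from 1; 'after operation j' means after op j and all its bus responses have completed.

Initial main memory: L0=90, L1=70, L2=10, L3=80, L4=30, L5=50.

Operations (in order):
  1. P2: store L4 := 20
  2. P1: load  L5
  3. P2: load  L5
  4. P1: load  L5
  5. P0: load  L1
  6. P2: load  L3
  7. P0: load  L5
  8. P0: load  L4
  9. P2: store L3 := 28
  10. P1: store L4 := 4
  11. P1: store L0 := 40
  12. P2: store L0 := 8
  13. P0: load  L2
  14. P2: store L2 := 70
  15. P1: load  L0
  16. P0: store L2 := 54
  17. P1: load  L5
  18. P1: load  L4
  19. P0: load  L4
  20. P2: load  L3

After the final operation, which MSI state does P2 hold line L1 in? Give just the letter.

[1] P2: store L4 := 20 | P0:I, P1:I, P2:M(20) | bus: BusRdX
[2] P1: load  L5 | P0:I, P1:S(50), P2:I | bus: BusRd
[3] P2: load  L5 | P0:I, P1:S(50), P2:S(50) | bus: BusRd
[4] P1: load  L5 | P0:I, P1:S(50), P2:S(50) | bus: none
[5] P0: load  L1 | P0:S(70), P1:I, P2:I | bus: BusRd
[6] P2: load  L3 | P0:I, P1:I, P2:S(80) | bus: BusRd
[7] P0: load  L5 | P0:S(50), P1:S(50), P2:S(50) | bus: BusRd
[8] P0: load  L4 | P0:S(20), P1:I, P2:S(20) | bus: BusRd,Flush
[9] P2: store L3 := 28 | P0:I, P1:I, P2:M(28) | bus: BusRdX
[10] P1: store L4 := 4 | P0:I, P1:M(4), P2:I | bus: BusRdX
[11] P1: store L0 := 40 | P0:I, P1:M(40), P2:I | bus: BusRdX
[12] P2: store L0 := 8 | P0:I, P1:I, P2:M(8) | bus: BusRdX,Flush
[13] P0: load  L2 | P0:S(10), P1:I, P2:I | bus: BusRd
[14] P2: store L2 := 70 | P0:I, P1:I, P2:M(70) | bus: BusRdX
[15] P1: load  L0 | P0:I, P1:S(8), P2:S(8) | bus: BusRd,Flush
[16] P0: store L2 := 54 | P0:M(54), P1:I, P2:I | bus: BusRdX,Flush
[17] P1: load  L5 | P0:S(50), P1:S(50), P2:S(50) | bus: none
[18] P1: load  L4 | P0:I, P1:M(4), P2:I | bus: none
[19] P0: load  L4 | P0:S(4), P1:S(4), P2:I | bus: BusRd,Flush
[20] P2: load  L3 | P0:I, P1:I, P2:M(28) | bus: none

state = I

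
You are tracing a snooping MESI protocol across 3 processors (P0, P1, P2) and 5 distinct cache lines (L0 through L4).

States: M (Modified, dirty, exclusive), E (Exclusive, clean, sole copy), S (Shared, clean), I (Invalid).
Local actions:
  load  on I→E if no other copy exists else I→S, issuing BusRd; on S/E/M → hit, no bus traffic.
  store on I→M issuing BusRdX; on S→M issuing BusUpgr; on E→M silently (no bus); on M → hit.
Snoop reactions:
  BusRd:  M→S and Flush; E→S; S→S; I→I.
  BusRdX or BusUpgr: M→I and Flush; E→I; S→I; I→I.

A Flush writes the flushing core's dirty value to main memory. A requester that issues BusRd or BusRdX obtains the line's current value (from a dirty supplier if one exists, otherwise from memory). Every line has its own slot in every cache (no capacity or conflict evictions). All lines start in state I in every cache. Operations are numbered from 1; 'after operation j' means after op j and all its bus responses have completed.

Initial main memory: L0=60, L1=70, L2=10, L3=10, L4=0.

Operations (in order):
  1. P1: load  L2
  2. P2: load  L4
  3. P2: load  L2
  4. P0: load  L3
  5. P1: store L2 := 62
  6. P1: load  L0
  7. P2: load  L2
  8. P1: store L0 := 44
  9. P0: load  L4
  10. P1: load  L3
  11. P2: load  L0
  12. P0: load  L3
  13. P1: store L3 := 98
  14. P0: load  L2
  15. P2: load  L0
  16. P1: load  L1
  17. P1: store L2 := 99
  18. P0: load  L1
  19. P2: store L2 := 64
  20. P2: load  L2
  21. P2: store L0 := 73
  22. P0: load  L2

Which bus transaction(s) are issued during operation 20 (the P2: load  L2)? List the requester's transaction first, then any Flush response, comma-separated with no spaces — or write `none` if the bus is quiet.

[1] P1: load  L2 | P0:I, P1:E(10), P2:I | bus: BusRd
[2] P2: load  L4 | P0:I, P1:I, P2:E(0) | bus: BusRd
[3] P2: load  L2 | P0:I, P1:S(10), P2:S(10) | bus: BusRd
[4] P0: load  L3 | P0:E(10), P1:I, P2:I | bus: BusRd
[5] P1: store L2 := 62 | P0:I, P1:M(62), P2:I | bus: BusUpgr
[6] P1: load  L0 | P0:I, P1:E(60), P2:I | bus: BusRd
[7] P2: load  L2 | P0:I, P1:S(62), P2:S(62) | bus: BusRd,Flush
[8] P1: store L0 := 44 | P0:I, P1:M(44), P2:I | bus: none
[9] P0: load  L4 | P0:S(0), P1:I, P2:S(0) | bus: BusRd
[10] P1: load  L3 | P0:S(10), P1:S(10), P2:I | bus: BusRd
[11] P2: load  L0 | P0:I, P1:S(44), P2:S(44) | bus: BusRd,Flush
[12] P0: load  L3 | P0:S(10), P1:S(10), P2:I | bus: none
[13] P1: store L3 := 98 | P0:I, P1:M(98), P2:I | bus: BusUpgr
[14] P0: load  L2 | P0:S(62), P1:S(62), P2:S(62) | bus: BusRd
[15] P2: load  L0 | P0:I, P1:S(44), P2:S(44) | bus: none
[16] P1: load  L1 | P0:I, P1:E(70), P2:I | bus: BusRd
[17] P1: store L2 := 99 | P0:I, P1:M(99), P2:I | bus: BusUpgr
[18] P0: load  L1 | P0:S(70), P1:S(70), P2:I | bus: BusRd
[19] P2: store L2 := 64 | P0:I, P1:I, P2:M(64) | bus: BusRdX,Flush
[20] P2: load  L2 | P0:I, P1:I, P2:M(64) | bus: none
[21] P2: store L0 := 73 | P0:I, P1:I, P2:M(73) | bus: BusUpgr
[22] P0: load  L2 | P0:S(64), P1:I, P2:S(64) | bus: BusRd,Flush

bus = none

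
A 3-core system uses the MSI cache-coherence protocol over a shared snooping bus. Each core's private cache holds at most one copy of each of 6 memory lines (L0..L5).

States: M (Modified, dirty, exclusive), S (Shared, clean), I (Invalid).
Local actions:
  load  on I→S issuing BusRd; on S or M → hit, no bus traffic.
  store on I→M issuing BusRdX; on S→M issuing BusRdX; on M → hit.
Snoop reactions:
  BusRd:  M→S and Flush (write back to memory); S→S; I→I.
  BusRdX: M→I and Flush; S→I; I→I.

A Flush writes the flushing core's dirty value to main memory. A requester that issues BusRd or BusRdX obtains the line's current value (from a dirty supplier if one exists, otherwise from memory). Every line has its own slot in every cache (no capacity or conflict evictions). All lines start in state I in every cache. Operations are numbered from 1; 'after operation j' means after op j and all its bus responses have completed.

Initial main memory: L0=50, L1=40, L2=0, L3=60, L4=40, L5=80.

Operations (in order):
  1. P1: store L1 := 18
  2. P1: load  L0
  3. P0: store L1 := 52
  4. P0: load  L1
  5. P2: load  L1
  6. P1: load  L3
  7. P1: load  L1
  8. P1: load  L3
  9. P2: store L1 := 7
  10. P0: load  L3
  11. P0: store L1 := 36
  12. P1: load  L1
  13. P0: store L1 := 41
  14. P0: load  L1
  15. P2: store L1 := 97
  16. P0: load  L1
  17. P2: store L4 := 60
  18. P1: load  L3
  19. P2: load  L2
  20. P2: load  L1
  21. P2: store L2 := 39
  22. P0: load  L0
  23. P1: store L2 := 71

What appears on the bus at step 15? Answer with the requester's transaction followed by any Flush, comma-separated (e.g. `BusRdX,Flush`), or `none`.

step 1: P1: store L1 := 18  ⟶  IMI  (L1)  txn=BusRdX  M[L1]=40
step 2: P1: load  L0  ⟶  ISI  (L0)  txn=BusRd  M[L0]=50
step 3: P0: store L1 := 52  ⟶  MII  (L1)  txn=BusRdX+Flush  M[L1]=18
step 4: P0: load  L1  ⟶  MII  (L1)  txn=∅  M[L1]=18
step 5: P2: load  L1  ⟶  SIS  (L1)  txn=BusRd+Flush  M[L1]=52
step 6: P1: load  L3  ⟶  ISI  (L3)  txn=BusRd  M[L3]=60
step 7: P1: load  L1  ⟶  SSS  (L1)  txn=BusRd  M[L1]=52
step 8: P1: load  L3  ⟶  ISI  (L3)  txn=∅  M[L3]=60
step 9: P2: store L1 := 7  ⟶  IIM  (L1)  txn=BusRdX  M[L1]=52
step 10: P0: load  L3  ⟶  SSI  (L3)  txn=BusRd  M[L3]=60
step 11: P0: store L1 := 36  ⟶  MII  (L1)  txn=BusRdX+Flush  M[L1]=7
step 12: P1: load  L1  ⟶  SSI  (L1)  txn=BusRd+Flush  M[L1]=36
step 13: P0: store L1 := 41  ⟶  MII  (L1)  txn=BusRdX  M[L1]=36
step 14: P0: load  L1  ⟶  MII  (L1)  txn=∅  M[L1]=36
step 15: P2: store L1 := 97  ⟶  IIM  (L1)  txn=BusRdX+Flush  M[L1]=41
step 16: P0: load  L1  ⟶  SIS  (L1)  txn=BusRd+Flush  M[L1]=97
step 17: P2: store L4 := 60  ⟶  IIM  (L4)  txn=BusRdX  M[L4]=40
step 18: P1: load  L3  ⟶  SSI  (L3)  txn=∅  M[L3]=60
step 19: P2: load  L2  ⟶  IIS  (L2)  txn=BusRd  M[L2]=0
step 20: P2: load  L1  ⟶  SIS  (L1)  txn=∅  M[L1]=97
step 21: P2: store L2 := 39  ⟶  IIM  (L2)  txn=BusRdX  M[L2]=0
step 22: P0: load  L0  ⟶  SSI  (L0)  txn=BusRd  M[L0]=50
step 23: P1: store L2 := 71  ⟶  IMI  (L2)  txn=BusRdX+Flush  M[L2]=39

bus = BusRdX,Flush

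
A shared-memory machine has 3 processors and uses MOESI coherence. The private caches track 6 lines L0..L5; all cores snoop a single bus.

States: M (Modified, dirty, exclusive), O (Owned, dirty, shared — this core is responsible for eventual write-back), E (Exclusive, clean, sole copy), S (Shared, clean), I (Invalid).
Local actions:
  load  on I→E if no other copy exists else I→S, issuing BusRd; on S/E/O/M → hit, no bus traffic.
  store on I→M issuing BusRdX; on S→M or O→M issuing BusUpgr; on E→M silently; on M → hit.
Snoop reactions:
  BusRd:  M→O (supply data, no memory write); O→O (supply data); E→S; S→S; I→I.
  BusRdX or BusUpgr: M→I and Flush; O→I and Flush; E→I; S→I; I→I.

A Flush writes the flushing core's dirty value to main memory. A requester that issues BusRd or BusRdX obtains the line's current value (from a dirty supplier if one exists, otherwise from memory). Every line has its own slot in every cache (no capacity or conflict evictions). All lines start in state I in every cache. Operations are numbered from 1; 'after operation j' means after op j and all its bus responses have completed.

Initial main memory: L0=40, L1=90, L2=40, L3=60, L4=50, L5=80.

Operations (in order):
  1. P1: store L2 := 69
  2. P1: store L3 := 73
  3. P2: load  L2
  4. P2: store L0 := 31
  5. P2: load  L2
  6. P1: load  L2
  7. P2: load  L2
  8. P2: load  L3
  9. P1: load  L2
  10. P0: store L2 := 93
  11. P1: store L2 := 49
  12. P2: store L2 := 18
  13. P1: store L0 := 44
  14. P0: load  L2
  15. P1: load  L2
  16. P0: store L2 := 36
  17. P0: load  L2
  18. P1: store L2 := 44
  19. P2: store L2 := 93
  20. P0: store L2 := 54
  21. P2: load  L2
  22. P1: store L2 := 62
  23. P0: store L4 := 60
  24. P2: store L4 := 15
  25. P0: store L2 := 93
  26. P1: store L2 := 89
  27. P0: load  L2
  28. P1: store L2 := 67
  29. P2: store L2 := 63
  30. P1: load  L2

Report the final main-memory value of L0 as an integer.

step 1: P1: store L2 := 69  ⟶  IMI  (L2)  txn=BusRdX  M[L2]=40
step 2: P1: store L3 := 73  ⟶  IMI  (L3)  txn=BusRdX  M[L3]=60
step 3: P2: load  L2  ⟶  IOS  (L2)  txn=BusRd  M[L2]=40
step 4: P2: store L0 := 31  ⟶  IIM  (L0)  txn=BusRdX  M[L0]=40
step 5: P2: load  L2  ⟶  IOS  (L2)  txn=∅  M[L2]=40
step 6: P1: load  L2  ⟶  IOS  (L2)  txn=∅  M[L2]=40
step 7: P2: load  L2  ⟶  IOS  (L2)  txn=∅  M[L2]=40
step 8: P2: load  L3  ⟶  IOS  (L3)  txn=BusRd  M[L3]=60
step 9: P1: load  L2  ⟶  IOS  (L2)  txn=∅  M[L2]=40
step 10: P0: store L2 := 93  ⟶  MII  (L2)  txn=BusRdX+Flush  M[L2]=69
step 11: P1: store L2 := 49  ⟶  IMI  (L2)  txn=BusRdX+Flush  M[L2]=93
step 12: P2: store L2 := 18  ⟶  IIM  (L2)  txn=BusRdX+Flush  M[L2]=49
step 13: P1: store L0 := 44  ⟶  IMI  (L0)  txn=BusRdX+Flush  M[L0]=31
step 14: P0: load  L2  ⟶  SIO  (L2)  txn=BusRd  M[L2]=49
step 15: P1: load  L2  ⟶  SSO  (L2)  txn=BusRd  M[L2]=49
step 16: P0: store L2 := 36  ⟶  MII  (L2)  txn=BusUpgr+Flush  M[L2]=18
step 17: P0: load  L2  ⟶  MII  (L2)  txn=∅  M[L2]=18
step 18: P1: store L2 := 44  ⟶  IMI  (L2)  txn=BusRdX+Flush  M[L2]=36
step 19: P2: store L2 := 93  ⟶  IIM  (L2)  txn=BusRdX+Flush  M[L2]=44
step 20: P0: store L2 := 54  ⟶  MII  (L2)  txn=BusRdX+Flush  M[L2]=93
step 21: P2: load  L2  ⟶  OIS  (L2)  txn=BusRd  M[L2]=93
step 22: P1: store L2 := 62  ⟶  IMI  (L2)  txn=BusRdX+Flush  M[L2]=54
step 23: P0: store L4 := 60  ⟶  MII  (L4)  txn=BusRdX  M[L4]=50
step 24: P2: store L4 := 15  ⟶  IIM  (L4)  txn=BusRdX+Flush  M[L4]=60
step 25: P0: store L2 := 93  ⟶  MII  (L2)  txn=BusRdX+Flush  M[L2]=62
step 26: P1: store L2 := 89  ⟶  IMI  (L2)  txn=BusRdX+Flush  M[L2]=93
step 27: P0: load  L2  ⟶  SOI  (L2)  txn=BusRd  M[L2]=93
step 28: P1: store L2 := 67  ⟶  IMI  (L2)  txn=BusUpgr  M[L2]=93
step 29: P2: store L2 := 63  ⟶  IIM  (L2)  txn=BusRdX+Flush  M[L2]=67
step 30: P1: load  L2  ⟶  ISO  (L2)  txn=BusRd  M[L2]=67

memory[L0] = 31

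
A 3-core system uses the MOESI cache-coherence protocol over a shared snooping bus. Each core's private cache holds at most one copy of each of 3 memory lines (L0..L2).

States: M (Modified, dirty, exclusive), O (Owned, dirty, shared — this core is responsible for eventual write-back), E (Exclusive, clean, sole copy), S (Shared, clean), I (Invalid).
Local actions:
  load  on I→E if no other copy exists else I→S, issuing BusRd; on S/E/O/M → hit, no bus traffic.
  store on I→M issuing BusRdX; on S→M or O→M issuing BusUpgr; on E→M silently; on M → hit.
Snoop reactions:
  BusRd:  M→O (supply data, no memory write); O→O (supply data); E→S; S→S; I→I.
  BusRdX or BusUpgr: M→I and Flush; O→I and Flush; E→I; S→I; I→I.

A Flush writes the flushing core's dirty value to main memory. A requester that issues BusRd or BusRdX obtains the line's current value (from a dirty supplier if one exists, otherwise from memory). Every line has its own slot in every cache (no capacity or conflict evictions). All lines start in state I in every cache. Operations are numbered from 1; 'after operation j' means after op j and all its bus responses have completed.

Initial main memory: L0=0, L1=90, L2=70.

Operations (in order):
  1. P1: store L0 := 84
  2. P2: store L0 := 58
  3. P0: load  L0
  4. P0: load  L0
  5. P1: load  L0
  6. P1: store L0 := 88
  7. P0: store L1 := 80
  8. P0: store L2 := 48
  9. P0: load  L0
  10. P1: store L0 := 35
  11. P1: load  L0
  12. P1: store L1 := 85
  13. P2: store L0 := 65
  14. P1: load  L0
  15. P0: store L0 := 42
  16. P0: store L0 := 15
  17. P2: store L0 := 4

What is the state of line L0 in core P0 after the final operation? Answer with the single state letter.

1. P1: store L0 := 84  bus=[BusRdX]  L0: P0=I P1=M P2=I  mem[L0]=0
2. P2: store L0 := 58  bus=[BusRdX,Flush]  L0: P0=I P1=I P2=M  mem[L0]=84
3. P0: load  L0  bus=[BusRd]  L0: P0=S P1=I P2=O  mem[L0]=84
4. P0: load  L0  bus=[-]  L0: P0=S P1=I P2=O  mem[L0]=84
5. P1: load  L0  bus=[BusRd]  L0: P0=S P1=S P2=O  mem[L0]=84
6. P1: store L0 := 88  bus=[BusUpgr,Flush]  L0: P0=I P1=M P2=I  mem[L0]=58
7. P0: store L1 := 80  bus=[BusRdX]  L1: P0=M P1=I P2=I  mem[L1]=90
8. P0: store L2 := 48  bus=[BusRdX]  L2: P0=M P1=I P2=I  mem[L2]=70
9. P0: load  L0  bus=[BusRd]  L0: P0=S P1=O P2=I  mem[L0]=58
10. P1: store L0 := 35  bus=[BusUpgr]  L0: P0=I P1=M P2=I  mem[L0]=58
11. P1: load  L0  bus=[-]  L0: P0=I P1=M P2=I  mem[L0]=58
12. P1: store L1 := 85  bus=[BusRdX,Flush]  L1: P0=I P1=M P2=I  mem[L1]=80
13. P2: store L0 := 65  bus=[BusRdX,Flush]  L0: P0=I P1=I P2=M  mem[L0]=35
14. P1: load  L0  bus=[BusRd]  L0: P0=I P1=S P2=O  mem[L0]=35
15. P0: store L0 := 42  bus=[BusRdX,Flush]  L0: P0=M P1=I P2=I  mem[L0]=65
16. P0: store L0 := 15  bus=[-]  L0: P0=M P1=I P2=I  mem[L0]=65
17. P2: store L0 := 4  bus=[BusRdX,Flush]  L0: P0=I P1=I P2=M  mem[L0]=15

state = I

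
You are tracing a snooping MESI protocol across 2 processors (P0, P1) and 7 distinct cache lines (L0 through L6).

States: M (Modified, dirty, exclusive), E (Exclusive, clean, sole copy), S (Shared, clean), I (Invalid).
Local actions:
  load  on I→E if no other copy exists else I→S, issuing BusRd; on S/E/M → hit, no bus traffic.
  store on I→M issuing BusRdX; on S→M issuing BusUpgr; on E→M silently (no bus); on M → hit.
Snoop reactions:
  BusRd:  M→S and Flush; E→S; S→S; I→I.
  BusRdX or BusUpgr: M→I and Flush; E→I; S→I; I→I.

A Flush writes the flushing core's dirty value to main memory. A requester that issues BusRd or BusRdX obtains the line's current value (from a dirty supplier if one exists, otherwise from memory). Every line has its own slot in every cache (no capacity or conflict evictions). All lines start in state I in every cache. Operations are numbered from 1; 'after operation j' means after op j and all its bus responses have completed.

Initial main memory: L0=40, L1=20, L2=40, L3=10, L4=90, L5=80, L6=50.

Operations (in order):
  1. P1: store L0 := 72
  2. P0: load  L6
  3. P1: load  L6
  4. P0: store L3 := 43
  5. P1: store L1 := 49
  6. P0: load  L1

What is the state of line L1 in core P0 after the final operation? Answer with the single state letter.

step 1: P1: store L0 := 72  ⟶  IM  (L0)  txn=BusRdX  M[L0]=40
step 2: P0: load  L6  ⟶  EI  (L6)  txn=BusRd  M[L6]=50
step 3: P1: load  L6  ⟶  SS  (L6)  txn=BusRd  M[L6]=50
step 4: P0: store L3 := 43  ⟶  MI  (L3)  txn=BusRdX  M[L3]=10
step 5: P1: store L1 := 49  ⟶  IM  (L1)  txn=BusRdX  M[L1]=20
step 6: P0: load  L1  ⟶  SS  (L1)  txn=BusRd+Flush  M[L1]=49

state = S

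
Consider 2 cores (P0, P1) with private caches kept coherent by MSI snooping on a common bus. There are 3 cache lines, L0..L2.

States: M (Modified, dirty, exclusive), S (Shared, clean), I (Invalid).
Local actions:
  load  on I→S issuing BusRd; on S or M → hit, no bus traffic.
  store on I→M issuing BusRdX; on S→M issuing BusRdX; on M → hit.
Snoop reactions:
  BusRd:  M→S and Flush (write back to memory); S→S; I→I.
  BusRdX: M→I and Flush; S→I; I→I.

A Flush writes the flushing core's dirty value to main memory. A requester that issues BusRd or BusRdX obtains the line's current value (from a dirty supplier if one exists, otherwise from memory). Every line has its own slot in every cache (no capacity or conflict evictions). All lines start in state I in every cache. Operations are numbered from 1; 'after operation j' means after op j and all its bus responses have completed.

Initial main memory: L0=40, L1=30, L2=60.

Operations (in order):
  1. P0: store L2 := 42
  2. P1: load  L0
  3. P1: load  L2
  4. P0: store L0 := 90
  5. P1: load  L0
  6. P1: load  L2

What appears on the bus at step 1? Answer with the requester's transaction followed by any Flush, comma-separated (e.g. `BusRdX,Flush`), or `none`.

bus = BusRdX

[1] P0: store L2 := 42 | P0:M(42), P1:I | bus: BusRdX
[2] P1: load  L0 | P0:I, P1:S(40) | bus: BusRd
[3] P1: load  L2 | P0:S(42), P1:S(42) | bus: BusRd,Flush
[4] P0: store L0 := 90 | P0:M(90), P1:I | bus: BusRdX
[5] P1: load  L0 | P0:S(90), P1:S(90) | bus: BusRd,Flush
[6] P1: load  L2 | P0:S(42), P1:S(42) | bus: none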